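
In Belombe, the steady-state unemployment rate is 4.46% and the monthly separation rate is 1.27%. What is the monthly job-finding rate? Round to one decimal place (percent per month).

Job-finding rate ≈ 27.2% per month.

From u* = s/(s+f): f = s·(1−u)/u.
f = 1.27 × (1 − 0.0446) / 0.0446 = 1.2134 / 0.0446 ≈ 27.2% per month.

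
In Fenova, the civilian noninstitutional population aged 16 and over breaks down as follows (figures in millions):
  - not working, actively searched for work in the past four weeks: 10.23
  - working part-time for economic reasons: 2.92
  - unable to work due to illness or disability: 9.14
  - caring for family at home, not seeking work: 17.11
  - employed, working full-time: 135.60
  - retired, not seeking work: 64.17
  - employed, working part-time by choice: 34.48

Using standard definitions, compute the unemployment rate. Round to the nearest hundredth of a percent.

Unemployment rate ≈ 5.58%.

Employed = 2.92 + 135.60 + 34.48 = 173.00 million (anyone who worked, including part-time for economic reasons, counts as employed).
Unemployed = 10.23 million.
Labor force = 173.00 + 10.23 = 183.23 million.
Unemployment rate = 10.23 / 183.23 = 5.58%.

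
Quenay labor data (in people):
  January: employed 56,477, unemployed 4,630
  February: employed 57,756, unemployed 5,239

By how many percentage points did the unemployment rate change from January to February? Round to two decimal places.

January: labor force = 56,477 + 4,630 = 61,107; u = 4,630/61,107 = 7.58%.
February: labor force = 57,756 + 5,239 = 62,995; u = 5,239/62,995 = 8.32%.
Change = 8.32% − 7.58% = +0.74 pp.

The unemployment rate changed by +0.74 percentage points.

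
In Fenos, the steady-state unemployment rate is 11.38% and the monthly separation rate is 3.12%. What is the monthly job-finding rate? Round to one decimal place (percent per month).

From u* = s/(s+f): f = s·(1−u)/u.
f = 3.12 × (1 − 0.1138) / 0.1138 = 2.7649 / 0.1138 ≈ 24.3% per month.

Job-finding rate ≈ 24.3% per month.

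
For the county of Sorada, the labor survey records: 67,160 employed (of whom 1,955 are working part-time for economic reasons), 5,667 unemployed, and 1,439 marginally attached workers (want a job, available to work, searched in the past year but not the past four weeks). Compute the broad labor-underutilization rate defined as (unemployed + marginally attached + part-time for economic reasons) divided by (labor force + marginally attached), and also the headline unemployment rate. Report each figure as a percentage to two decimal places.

Labor force = 67,160 + 5,667 = 72,827.
Numerator = 5,667 + 1,439 + 1,955 = 9,061.
Denominator = 72,827 + 1,439 = 74,266.
Broad rate = 9,061 / 74,266 = 12.20%.
Headline unemployment rate = 5,667 / 72,827 = 7.78%.

Broad underutilization rate ≈ 12.20%; headline unemployment rate ≈ 7.78%.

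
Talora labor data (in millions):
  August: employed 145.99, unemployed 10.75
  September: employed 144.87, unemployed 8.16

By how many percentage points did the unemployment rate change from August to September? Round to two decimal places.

The unemployment rate changed by −1.53 percentage points.

August: labor force = 145.99 + 10.75 = 156.74; u = 10.75/156.74 = 6.86%.
September: labor force = 144.87 + 8.16 = 153.03; u = 8.16/153.03 = 5.33%.
Change = 5.33% − 6.86% = −1.53 pp.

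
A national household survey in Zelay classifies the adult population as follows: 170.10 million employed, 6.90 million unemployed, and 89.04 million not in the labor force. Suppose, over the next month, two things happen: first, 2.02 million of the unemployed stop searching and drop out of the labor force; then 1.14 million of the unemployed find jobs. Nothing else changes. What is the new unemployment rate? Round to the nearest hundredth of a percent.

Initially, labor force = 170.10 + 6.90 = 177.00 million, so u = 6.90/177.00 = 3.90%.
After the first change, unemployed and labor force both fall by 2.02 → E = 170.10, U = 4.88, labor force = 174.98 million.
After the second change, unemployed falls and employed rises by 1.14; labor force unchanged → E = 171.24, U = 3.74, labor force = 174.98 million.
New unemployment rate = 3.74 / 174.98 = 2.14%.

New unemployment rate ≈ 2.14%.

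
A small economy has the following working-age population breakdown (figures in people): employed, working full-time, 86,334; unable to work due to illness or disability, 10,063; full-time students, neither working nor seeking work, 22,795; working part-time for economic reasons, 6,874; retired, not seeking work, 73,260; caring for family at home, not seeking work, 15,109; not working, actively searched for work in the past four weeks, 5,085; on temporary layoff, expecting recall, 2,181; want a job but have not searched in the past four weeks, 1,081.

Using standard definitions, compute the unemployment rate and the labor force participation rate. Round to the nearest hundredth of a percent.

Employed = 86,334 + 6,874 = 93,208 (anyone who worked, including part-time for economic reasons, counts as employed).
Unemployed = 5,085 + 2,181 = 7,266 (jobless and actively searching, or on temporary layoff).
Labor force = 93,208 + 7,266 = 100,474.
Not in labor force = 10,063 + 22,795 + 73,260 + 15,109 + 1,081 = 122,308 (those not working and not actively searching are outside the labor force — including those who want a job but have given up searching).
Civilian working-age population = 100,474 + 122,308 = 222,782.
Unemployment rate = 7,266 / 100,474 = 7.23%.
Labor force participation rate = 100,474 / 222,782 = 45.10%.

Unemployment rate ≈ 7.23%; labor force participation rate ≈ 45.10%.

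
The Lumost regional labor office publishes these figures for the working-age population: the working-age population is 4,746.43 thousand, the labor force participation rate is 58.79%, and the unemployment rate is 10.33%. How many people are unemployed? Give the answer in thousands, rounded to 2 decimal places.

Labor force = 0.5879 × 4,746.43 = 2,790.43 thousand.
Unemployed = 0.1033 × 2,790.43 ≈ 288.25 thousand.

About 288.25 thousand are unemployed.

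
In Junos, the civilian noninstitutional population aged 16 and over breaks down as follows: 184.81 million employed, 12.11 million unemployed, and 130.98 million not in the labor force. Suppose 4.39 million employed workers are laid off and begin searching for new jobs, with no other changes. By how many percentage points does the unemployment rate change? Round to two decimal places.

The unemployment rate changes by +2.23 percentage points.

Initially, labor force = 184.81 + 12.11 = 196.92 million, so u = 12.11/196.92 = 6.15%.
After the change, employed falls and unemployed rises by 4.39; labor force unchanged → E = 180.42, U = 16.50, labor force = 196.92 million.
New unemployment rate = 16.50 / 196.92 = 8.38%.
Change = 8.38% − 6.15% = +2.23 percentage points.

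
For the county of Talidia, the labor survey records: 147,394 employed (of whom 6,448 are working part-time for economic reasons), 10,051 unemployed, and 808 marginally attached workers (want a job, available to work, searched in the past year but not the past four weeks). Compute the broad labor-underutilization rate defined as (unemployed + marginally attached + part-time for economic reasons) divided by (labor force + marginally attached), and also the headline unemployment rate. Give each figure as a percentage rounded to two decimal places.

Broad underutilization rate ≈ 10.94%; headline unemployment rate ≈ 6.38%.

Labor force = 147,394 + 10,051 = 157,445.
Numerator = 10,051 + 808 + 6,448 = 17,307.
Denominator = 157,445 + 808 = 158,253.
Broad rate = 17,307 / 158,253 = 10.94%.
Headline unemployment rate = 10,051 / 157,445 = 6.38%.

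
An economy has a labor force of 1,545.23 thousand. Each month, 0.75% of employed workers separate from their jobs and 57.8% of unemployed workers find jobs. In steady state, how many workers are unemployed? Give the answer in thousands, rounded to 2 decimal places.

About 19.79 thousand are unemployed in steady state.

Steady-state unemployment rate u* = s/(s+f) = 0.75/(0.75+57.8) = 0.012810.
Unemployed = u* × labor force = 0.012810 × 1,545.23 ≈ 19.79 thousand.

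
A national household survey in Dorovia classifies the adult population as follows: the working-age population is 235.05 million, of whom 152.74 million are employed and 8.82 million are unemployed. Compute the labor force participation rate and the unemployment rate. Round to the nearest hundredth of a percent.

Labor force participation rate ≈ 68.73%; unemployment rate ≈ 5.46%.

Labor force = employed + unemployed = 152.74 + 8.82 = 161.56 million.
Unemployment rate = 8.82 / 161.56 = 5.46%.
Labor force participation rate = 161.56 / 235.05 = 68.73%.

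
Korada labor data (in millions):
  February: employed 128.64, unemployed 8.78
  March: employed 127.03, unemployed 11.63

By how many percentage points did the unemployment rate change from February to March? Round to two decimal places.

February: labor force = 128.64 + 8.78 = 137.42; u = 8.78/137.42 = 6.39%.
March: labor force = 127.03 + 11.63 = 138.66; u = 11.63/138.66 = 8.39%.
Change = 8.39% − 6.39% = +2.00 pp.

The unemployment rate changed by +2.00 percentage points.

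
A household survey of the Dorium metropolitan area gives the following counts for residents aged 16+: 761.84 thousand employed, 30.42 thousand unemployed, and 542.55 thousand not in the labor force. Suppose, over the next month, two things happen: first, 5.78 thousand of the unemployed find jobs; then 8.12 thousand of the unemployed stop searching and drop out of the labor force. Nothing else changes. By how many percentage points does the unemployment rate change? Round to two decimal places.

Initially, labor force = 761.84 + 30.42 = 792.26 thousand, so u = 30.42/792.26 = 3.84%.
After the first change, unemployed falls and employed rises by 5.78; labor force unchanged → E = 767.62, U = 24.64, labor force = 792.26 thousand.
After the second change, unemployed and labor force both fall by 8.12 → E = 767.62, U = 16.52, labor force = 784.14 thousand.
New unemployment rate = 16.52 / 784.14 = 2.11%.
Change = 2.11% − 3.84% = −1.73 percentage points.

The unemployment rate changes by −1.73 percentage points.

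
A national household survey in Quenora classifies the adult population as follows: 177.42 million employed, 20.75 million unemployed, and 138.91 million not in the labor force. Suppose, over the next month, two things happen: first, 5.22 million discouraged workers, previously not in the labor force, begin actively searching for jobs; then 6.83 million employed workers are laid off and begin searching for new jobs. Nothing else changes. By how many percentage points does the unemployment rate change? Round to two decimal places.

Initially, labor force = 177.42 + 20.75 = 198.17 million, so u = 20.75/198.17 = 10.47%.
After the first change, unemployed and labor force both rise by 5.22 → E = 177.42, U = 25.97, labor force = 203.39 million.
After the second change, employed falls and unemployed rises by 6.83; labor force unchanged → E = 170.59, U = 32.80, labor force = 203.39 million.
New unemployment rate = 32.80 / 203.39 = 16.13%.
Change = 16.13% − 10.47% = +5.66 percentage points.

The unemployment rate changes by +5.66 percentage points.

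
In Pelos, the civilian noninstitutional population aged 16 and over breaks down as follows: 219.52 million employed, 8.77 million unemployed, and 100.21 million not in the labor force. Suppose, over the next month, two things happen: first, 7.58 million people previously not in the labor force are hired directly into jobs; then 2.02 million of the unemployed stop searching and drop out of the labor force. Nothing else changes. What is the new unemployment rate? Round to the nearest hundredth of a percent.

New unemployment rate ≈ 2.89%.

Initially, labor force = 219.52 + 8.77 = 228.29 million, so u = 8.77/228.29 = 3.84%.
After the first change, employed and labor force both rise by 7.58; unemployed unchanged → E = 227.10, U = 8.77, labor force = 235.87 million.
After the second change, unemployed and labor force both fall by 2.02 → E = 227.10, U = 6.75, labor force = 233.85 million.
New unemployment rate = 6.75 / 233.85 = 2.89%.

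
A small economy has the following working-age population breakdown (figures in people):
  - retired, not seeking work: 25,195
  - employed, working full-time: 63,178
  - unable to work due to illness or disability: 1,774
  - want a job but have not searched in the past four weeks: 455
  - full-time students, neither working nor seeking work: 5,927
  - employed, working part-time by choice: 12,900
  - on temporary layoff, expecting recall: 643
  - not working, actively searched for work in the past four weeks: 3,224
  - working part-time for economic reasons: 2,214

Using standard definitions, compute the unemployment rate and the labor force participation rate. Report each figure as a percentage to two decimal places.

Unemployment rate ≈ 4.71%; labor force participation rate ≈ 71.13%.

Employed = 63,178 + 12,900 + 2,214 = 78,292 (anyone who worked, including part-time for economic reasons, counts as employed).
Unemployed = 643 + 3,224 = 3,867 (jobless and actively searching, or on temporary layoff).
Labor force = 78,292 + 3,867 = 82,159.
Not in labor force = 25,195 + 1,774 + 455 + 5,927 = 33,351 (those not working and not actively searching are outside the labor force — including those who want a job but have given up searching).
Civilian working-age population = 82,159 + 33,351 = 115,510.
Unemployment rate = 3,867 / 82,159 = 4.71%.
Labor force participation rate = 82,159 / 115,510 = 71.13%.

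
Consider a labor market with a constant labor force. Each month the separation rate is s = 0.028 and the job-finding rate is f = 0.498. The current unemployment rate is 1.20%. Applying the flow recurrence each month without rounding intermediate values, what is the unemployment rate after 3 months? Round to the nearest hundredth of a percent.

Unemployment rate after three months ≈ 4.88%.

With a fixed labor force, u_{t+1} = u_t + s·(1−u_t) − f·u_t = u_t·(1−s−f) + s.
Here 1−s−f = 0.474 and s = 0.028.
u_1 = 0.012000 × 0.474 + 0.028 = 0.033688.
u_2 = 0.033688 × 0.474 + 0.028 = 0.043968.
u_3 = 0.043968 × 0.474 + 0.028 = 0.048841.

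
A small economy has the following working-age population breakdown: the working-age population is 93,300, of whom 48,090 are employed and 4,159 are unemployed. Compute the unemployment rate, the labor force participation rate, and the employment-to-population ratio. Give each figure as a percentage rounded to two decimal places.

Unemployment rate ≈ 7.96%; labor force participation rate ≈ 56.00%; employment-population ratio ≈ 51.54%.

Labor force = employed + unemployed = 48,090 + 4,159 = 52,249.
Unemployment rate = 4,159 / 52,249 = 7.96%.
Labor force participation rate = 52,249 / 93,300 = 56.00%.
Employment-population ratio = 48,090 / 93,300 = 51.54%.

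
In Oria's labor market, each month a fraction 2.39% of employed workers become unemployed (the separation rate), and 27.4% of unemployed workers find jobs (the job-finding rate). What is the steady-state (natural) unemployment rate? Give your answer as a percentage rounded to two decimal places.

At steady state the flows balance: s·E = f·U, so U/(E+U) = s/(s+f).
u* = 2.39 / (2.39 + 27.4) = 2.39 / 29.79 = 8.02%.

Steady-state unemployment rate ≈ 8.02%.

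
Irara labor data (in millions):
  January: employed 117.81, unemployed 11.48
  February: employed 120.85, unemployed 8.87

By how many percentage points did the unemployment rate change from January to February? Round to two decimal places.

The unemployment rate changed by −2.04 percentage points.

January: labor force = 117.81 + 11.48 = 129.29; u = 11.48/129.29 = 8.88%.
February: labor force = 120.85 + 8.87 = 129.72; u = 8.87/129.72 = 6.84%.
Change = 6.84% − 8.88% = −2.04 pp.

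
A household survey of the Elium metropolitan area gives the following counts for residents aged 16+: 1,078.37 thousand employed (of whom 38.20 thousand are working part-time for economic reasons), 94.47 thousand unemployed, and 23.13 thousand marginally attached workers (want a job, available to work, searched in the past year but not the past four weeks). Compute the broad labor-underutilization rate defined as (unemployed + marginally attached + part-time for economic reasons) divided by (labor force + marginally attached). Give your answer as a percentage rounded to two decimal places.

Labor force = 1,078.37 + 94.47 = 1,172.84 thousand.
Numerator = 94.47 + 23.13 + 38.20 = 155.80 thousand.
Denominator = 1,172.84 + 23.13 = 1,195.97 thousand.
Broad rate = 155.80 / 1,195.97 = 13.03%.

Broad underutilization rate ≈ 13.03%.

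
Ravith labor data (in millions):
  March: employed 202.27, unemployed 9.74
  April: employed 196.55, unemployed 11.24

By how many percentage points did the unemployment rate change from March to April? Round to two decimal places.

March: labor force = 202.27 + 9.74 = 212.01; u = 9.74/212.01 = 4.59%.
April: labor force = 196.55 + 11.24 = 207.79; u = 11.24/207.79 = 5.41%.
Change = 5.41% − 4.59% = +0.82 pp.

The unemployment rate changed by +0.82 percentage points.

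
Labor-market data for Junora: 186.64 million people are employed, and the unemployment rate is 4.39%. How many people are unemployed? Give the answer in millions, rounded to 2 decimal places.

About 8.57 million are unemployed.

Let U be the number unemployed. The labor force is E + U, and U/(E+U) = 0.0439.
So U = 0.0439 × 186.64 / (1 − 0.0439) = 8.1935 / 0.9561 ≈ 8.57 million.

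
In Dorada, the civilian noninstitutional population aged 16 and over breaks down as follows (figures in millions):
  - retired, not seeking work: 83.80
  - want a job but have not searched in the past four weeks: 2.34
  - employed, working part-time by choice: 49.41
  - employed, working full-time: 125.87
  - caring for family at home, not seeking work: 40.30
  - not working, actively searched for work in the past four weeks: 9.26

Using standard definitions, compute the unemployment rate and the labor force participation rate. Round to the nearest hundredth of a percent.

Unemployment rate ≈ 5.02%; labor force participation rate ≈ 59.34%.

Employed = 49.41 + 125.87 = 175.28 million.
Unemployed = 9.26 million.
Labor force = 175.28 + 9.26 = 184.54 million.
Not in labor force = 83.80 + 2.34 + 40.30 = 126.44 million (those not working and not actively searching are outside the labor force — including those who want a job but have given up searching).
Civilian working-age population = 184.54 + 126.44 = 310.98 million.
Unemployment rate = 9.26 / 184.54 = 5.02%.
Labor force participation rate = 184.54 / 310.98 = 59.34%.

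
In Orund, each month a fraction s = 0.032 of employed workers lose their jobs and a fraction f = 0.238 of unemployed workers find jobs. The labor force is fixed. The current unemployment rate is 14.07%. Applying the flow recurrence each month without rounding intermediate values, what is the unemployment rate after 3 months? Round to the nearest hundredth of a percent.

With a fixed labor force, u_{t+1} = u_t + s·(1−u_t) − f·u_t = u_t·(1−s−f) + s.
Here 1−s−f = 0.730 and s = 0.032.
u_1 = 0.140700 × 0.730 + 0.032 = 0.134711.
u_2 = 0.134711 × 0.730 + 0.032 = 0.130339.
u_3 = 0.130339 × 0.730 + 0.032 = 0.127147.

Unemployment rate after three months ≈ 12.71%.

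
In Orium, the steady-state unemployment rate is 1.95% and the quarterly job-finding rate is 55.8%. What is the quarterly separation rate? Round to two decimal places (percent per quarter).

From u* = s/(s+f): s = u·f/(1−u).
s = 0.0195 × 55.8 / (1 − 0.0195) = 1.0881 / 0.9805 ≈ 1.11% per quarter.

Separation rate ≈ 1.11% per quarter.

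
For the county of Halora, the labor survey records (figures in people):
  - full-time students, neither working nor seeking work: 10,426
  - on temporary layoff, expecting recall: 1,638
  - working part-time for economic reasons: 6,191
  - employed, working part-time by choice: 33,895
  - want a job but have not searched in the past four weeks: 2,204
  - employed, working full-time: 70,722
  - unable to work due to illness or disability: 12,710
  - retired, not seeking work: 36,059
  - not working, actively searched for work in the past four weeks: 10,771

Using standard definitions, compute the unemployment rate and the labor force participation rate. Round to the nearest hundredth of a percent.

Unemployment rate ≈ 10.07%; labor force participation rate ≈ 66.74%.

Employed = 6,191 + 33,895 + 70,722 = 110,808 (anyone who worked, including part-time for economic reasons, counts as employed).
Unemployed = 1,638 + 10,771 = 12,409 (jobless and actively searching, or on temporary layoff).
Labor force = 110,808 + 12,409 = 123,217.
Not in labor force = 10,426 + 2,204 + 12,710 + 36,059 = 61,399 (those not working and not actively searching are outside the labor force — including those who want a job but have given up searching).
Civilian working-age population = 123,217 + 61,399 = 184,616.
Unemployment rate = 12,409 / 123,217 = 10.07%.
Labor force participation rate = 123,217 / 184,616 = 66.74%.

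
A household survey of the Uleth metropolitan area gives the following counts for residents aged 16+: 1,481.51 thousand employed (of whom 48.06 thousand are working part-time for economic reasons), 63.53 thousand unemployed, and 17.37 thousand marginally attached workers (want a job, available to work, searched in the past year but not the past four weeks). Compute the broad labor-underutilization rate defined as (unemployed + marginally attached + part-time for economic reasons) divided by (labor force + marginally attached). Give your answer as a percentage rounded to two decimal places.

Labor force = 1,481.51 + 63.53 = 1,545.04 thousand.
Numerator = 63.53 + 17.37 + 48.06 = 128.96 thousand.
Denominator = 1,545.04 + 17.37 = 1,562.41 thousand.
Broad rate = 128.96 / 1,562.41 = 8.25%.

Broad underutilization rate ≈ 8.25%.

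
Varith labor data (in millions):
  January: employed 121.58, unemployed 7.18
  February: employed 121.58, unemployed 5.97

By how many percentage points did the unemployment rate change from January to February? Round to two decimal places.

The unemployment rate changed by −0.90 percentage points.

January: labor force = 121.58 + 7.18 = 128.76; u = 7.18/128.76 = 5.58%.
February: labor force = 121.58 + 5.97 = 127.55; u = 5.97/127.55 = 4.68%.
Change = 4.68% − 5.58% = −0.90 pp.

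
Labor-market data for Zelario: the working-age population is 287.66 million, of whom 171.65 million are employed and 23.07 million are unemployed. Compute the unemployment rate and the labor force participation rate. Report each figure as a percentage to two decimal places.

Unemployment rate ≈ 11.85%; labor force participation rate ≈ 67.69%.

Labor force = employed + unemployed = 171.65 + 23.07 = 194.72 million.
Unemployment rate = 23.07 / 194.72 = 11.85%.
Labor force participation rate = 194.72 / 287.66 = 67.69%.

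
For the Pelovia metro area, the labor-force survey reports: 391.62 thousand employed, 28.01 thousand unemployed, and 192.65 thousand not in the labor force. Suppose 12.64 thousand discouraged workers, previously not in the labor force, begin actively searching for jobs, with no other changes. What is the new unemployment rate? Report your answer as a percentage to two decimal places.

Initially, labor force = 391.62 + 28.01 = 419.63 thousand, so u = 28.01/419.63 = 6.67%.
After the change, unemployed and labor force both rise by 12.64 → E = 391.62, U = 40.65, labor force = 432.27 thousand.
New unemployment rate = 40.65 / 432.27 = 9.40%.

New unemployment rate ≈ 9.40%.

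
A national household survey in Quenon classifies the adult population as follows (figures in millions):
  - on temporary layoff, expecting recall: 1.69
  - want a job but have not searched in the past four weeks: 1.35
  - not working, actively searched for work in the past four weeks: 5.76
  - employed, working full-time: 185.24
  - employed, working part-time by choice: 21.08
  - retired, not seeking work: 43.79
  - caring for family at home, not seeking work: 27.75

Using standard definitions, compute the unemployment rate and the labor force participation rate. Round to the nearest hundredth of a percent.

Employed = 185.24 + 21.08 = 206.32 million.
Unemployed = 1.69 + 5.76 = 7.45 million (jobless and actively searching, or on temporary layoff).
Labor force = 206.32 + 7.45 = 213.77 million.
Not in labor force = 1.35 + 43.79 + 27.75 = 72.89 million (those not working and not actively searching are outside the labor force — including those who want a job but have given up searching).
Civilian working-age population = 213.77 + 72.89 = 286.66 million.
Unemployment rate = 7.45 / 213.77 = 3.49%.
Labor force participation rate = 213.77 / 286.66 = 74.57%.

Unemployment rate ≈ 3.49%; labor force participation rate ≈ 74.57%.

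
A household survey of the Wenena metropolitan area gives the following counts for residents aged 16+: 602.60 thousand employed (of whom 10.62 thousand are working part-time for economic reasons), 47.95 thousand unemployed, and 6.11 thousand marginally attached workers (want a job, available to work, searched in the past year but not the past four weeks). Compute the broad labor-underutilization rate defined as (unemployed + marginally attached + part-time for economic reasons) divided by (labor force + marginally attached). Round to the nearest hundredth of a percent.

Labor force = 602.60 + 47.95 = 650.55 thousand.
Numerator = 47.95 + 6.11 + 10.62 = 64.68 thousand.
Denominator = 650.55 + 6.11 = 656.66 thousand.
Broad rate = 64.68 / 656.66 = 9.85%.

Broad underutilization rate ≈ 9.85%.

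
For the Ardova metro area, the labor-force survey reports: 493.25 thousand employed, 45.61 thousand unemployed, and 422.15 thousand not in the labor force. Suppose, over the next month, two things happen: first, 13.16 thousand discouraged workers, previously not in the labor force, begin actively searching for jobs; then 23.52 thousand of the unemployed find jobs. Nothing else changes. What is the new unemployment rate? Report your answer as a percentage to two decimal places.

Initially, labor force = 493.25 + 45.61 = 538.86 thousand, so u = 45.61/538.86 = 8.46%.
After the first change, unemployed and labor force both rise by 13.16 → E = 493.25, U = 58.77, labor force = 552.02 thousand.
After the second change, unemployed falls and employed rises by 23.52; labor force unchanged → E = 516.77, U = 35.25, labor force = 552.02 thousand.
New unemployment rate = 35.25 / 552.02 = 6.39%.

New unemployment rate ≈ 6.39%.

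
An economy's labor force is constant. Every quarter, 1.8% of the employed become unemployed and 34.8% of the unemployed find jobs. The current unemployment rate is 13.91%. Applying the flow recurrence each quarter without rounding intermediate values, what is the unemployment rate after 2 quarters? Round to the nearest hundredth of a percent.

Unemployment rate after two quarters ≈ 8.53%.

With a fixed labor force, u_{t+1} = u_t + s·(1−u_t) − f·u_t = u_t·(1−s−f) + s.
Here 1−s−f = 0.634 and s = 0.018.
u_1 = 0.139100 × 0.634 + 0.018 = 0.106189.
u_2 = 0.106189 × 0.634 + 0.018 = 0.085324.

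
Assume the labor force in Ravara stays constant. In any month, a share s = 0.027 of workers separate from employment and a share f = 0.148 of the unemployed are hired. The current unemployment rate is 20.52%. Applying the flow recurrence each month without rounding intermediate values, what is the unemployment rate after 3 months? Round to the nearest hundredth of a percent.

With a fixed labor force, u_{t+1} = u_t + s·(1−u_t) − f·u_t = u_t·(1−s−f) + s.
Here 1−s−f = 0.825 and s = 0.027.
u_1 = 0.205200 × 0.825 + 0.027 = 0.196290.
u_2 = 0.196290 × 0.825 + 0.027 = 0.188939.
u_3 = 0.188939 × 0.825 + 0.027 = 0.182875.

Unemployment rate after three months ≈ 18.29%.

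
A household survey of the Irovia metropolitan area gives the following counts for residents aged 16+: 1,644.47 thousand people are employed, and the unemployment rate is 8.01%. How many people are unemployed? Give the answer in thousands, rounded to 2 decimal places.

About 143.19 thousand are unemployed.

Let U be the number unemployed. The labor force is E + U, and U/(E+U) = 0.0801.
So U = 0.0801 × 1,644.47 / (1 − 0.0801) = 131.7220 / 0.9199 ≈ 143.19 thousand.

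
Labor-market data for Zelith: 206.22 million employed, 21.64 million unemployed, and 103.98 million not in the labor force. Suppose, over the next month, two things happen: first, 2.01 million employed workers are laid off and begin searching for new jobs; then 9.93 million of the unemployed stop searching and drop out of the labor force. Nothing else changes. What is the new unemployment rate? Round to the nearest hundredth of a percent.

New unemployment rate ≈ 6.30%.

Initially, labor force = 206.22 + 21.64 = 227.86 million, so u = 21.64/227.86 = 9.50%.
After the first change, employed falls and unemployed rises by 2.01; labor force unchanged → E = 204.21, U = 23.65, labor force = 227.86 million.
After the second change, unemployed and labor force both fall by 9.93 → E = 204.21, U = 13.72, labor force = 217.93 million.
New unemployment rate = 13.72 / 217.93 = 6.30%.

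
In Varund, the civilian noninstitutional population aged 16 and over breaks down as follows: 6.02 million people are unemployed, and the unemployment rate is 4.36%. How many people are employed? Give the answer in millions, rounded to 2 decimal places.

Labor force = U / u = 6.02 / 0.0436 ≈ 138.07 million.
Employed = labor force − unemployed = 138.07 − 6.02 = 132.05 million.

About 132.05 million are employed.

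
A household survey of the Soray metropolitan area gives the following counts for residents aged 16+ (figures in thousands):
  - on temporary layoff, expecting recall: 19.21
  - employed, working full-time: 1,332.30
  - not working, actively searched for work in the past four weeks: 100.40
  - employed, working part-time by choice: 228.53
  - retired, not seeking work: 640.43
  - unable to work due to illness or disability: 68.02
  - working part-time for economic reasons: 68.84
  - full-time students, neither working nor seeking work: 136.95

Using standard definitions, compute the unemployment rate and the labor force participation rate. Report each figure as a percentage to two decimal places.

Employed = 1,332.30 + 228.53 + 68.84 = 1,629.67 thousand (anyone who worked, including part-time for economic reasons, counts as employed).
Unemployed = 19.21 + 100.40 = 119.61 thousand (jobless and actively searching, or on temporary layoff).
Labor force = 1,629.67 + 119.61 = 1,749.28 thousand.
Not in labor force = 640.43 + 68.02 + 136.95 = 845.40 thousand (those not working and not actively searching are outside the labor force).
Civilian working-age population = 1,749.28 + 845.40 = 2,594.68 thousand.
Unemployment rate = 119.61 / 1,749.28 = 6.84%.
Labor force participation rate = 1,749.28 / 2,594.68 = 67.42%.

Unemployment rate ≈ 6.84%; labor force participation rate ≈ 67.42%.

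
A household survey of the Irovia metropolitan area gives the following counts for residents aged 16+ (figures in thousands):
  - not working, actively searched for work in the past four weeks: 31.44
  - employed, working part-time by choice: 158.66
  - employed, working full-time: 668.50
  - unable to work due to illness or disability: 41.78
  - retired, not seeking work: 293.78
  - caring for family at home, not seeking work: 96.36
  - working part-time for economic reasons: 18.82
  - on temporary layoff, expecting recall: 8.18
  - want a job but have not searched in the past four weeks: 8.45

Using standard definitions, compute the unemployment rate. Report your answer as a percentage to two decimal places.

Unemployment rate ≈ 4.47%.

Employed = 158.66 + 668.50 + 18.82 = 845.98 thousand (anyone who worked, including part-time for economic reasons, counts as employed).
Unemployed = 31.44 + 8.18 = 39.62 thousand (jobless and actively searching, or on temporary layoff).
Labor force = 845.98 + 39.62 = 885.60 thousand.
Unemployment rate = 39.62 / 885.60 = 4.47%.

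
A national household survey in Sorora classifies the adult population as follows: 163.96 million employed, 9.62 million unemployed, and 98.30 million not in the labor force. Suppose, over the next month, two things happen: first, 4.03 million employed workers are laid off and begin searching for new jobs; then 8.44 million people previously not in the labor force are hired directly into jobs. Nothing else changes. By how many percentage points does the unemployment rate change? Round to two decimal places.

The unemployment rate changes by +1.96 percentage points.

Initially, labor force = 163.96 + 9.62 = 173.58 million, so u = 9.62/173.58 = 5.54%.
After the first change, employed falls and unemployed rises by 4.03; labor force unchanged → E = 159.93, U = 13.65, labor force = 173.58 million.
After the second change, employed and labor force both rise by 8.44; unemployed unchanged → E = 168.37, U = 13.65, labor force = 182.02 million.
New unemployment rate = 13.65 / 182.02 = 7.50%.
Change = 7.50% − 5.54% = +1.96 percentage points.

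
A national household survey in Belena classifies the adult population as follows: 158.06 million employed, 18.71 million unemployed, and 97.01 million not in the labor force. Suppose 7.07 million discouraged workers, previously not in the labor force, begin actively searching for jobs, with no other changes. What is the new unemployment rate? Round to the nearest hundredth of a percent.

New unemployment rate ≈ 14.02%.

Initially, labor force = 158.06 + 18.71 = 176.77 million, so u = 18.71/176.77 = 10.58%.
After the change, unemployed and labor force both rise by 7.07 → E = 158.06, U = 25.78, labor force = 183.84 million.
New unemployment rate = 25.78 / 183.84 = 14.02%.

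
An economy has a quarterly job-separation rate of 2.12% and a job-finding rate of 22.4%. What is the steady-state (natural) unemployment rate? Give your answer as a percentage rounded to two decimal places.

At steady state the flows balance: s·E = f·U, so U/(E+U) = s/(s+f).
u* = 2.12 / (2.12 + 22.4) = 2.12 / 24.52 = 8.65%.

Steady-state unemployment rate ≈ 8.65%.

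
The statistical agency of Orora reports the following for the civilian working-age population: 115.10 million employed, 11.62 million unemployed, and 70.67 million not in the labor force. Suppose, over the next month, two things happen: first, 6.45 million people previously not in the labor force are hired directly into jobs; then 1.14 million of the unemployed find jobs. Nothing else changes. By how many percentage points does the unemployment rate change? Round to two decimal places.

Initially, labor force = 115.10 + 11.62 = 126.72 million, so u = 11.62/126.72 = 9.17%.
After the first change, employed and labor force both rise by 6.45; unemployed unchanged → E = 121.55, U = 11.62, labor force = 133.17 million.
After the second change, unemployed falls and employed rises by 1.14; labor force unchanged → E = 122.69, U = 10.48, labor force = 133.17 million.
New unemployment rate = 10.48 / 133.17 = 7.87%.
Change = 7.87% − 9.17% = −1.30 percentage points.

The unemployment rate changes by −1.30 percentage points.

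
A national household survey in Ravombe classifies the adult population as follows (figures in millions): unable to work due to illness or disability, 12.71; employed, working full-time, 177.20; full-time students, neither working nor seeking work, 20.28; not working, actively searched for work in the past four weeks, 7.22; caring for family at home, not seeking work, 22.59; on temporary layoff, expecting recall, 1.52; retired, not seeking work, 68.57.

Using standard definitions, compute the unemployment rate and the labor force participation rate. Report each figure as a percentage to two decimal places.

Unemployment rate ≈ 4.70%; labor force participation rate ≈ 59.96%.

Employed = 177.20 million.
Unemployed = 7.22 + 1.52 = 8.74 million (jobless and actively searching, or on temporary layoff).
Labor force = 177.20 + 8.74 = 185.94 million.
Not in labor force = 12.71 + 20.28 + 22.59 + 68.57 = 124.15 million (those not working and not actively searching are outside the labor force).
Civilian working-age population = 185.94 + 124.15 = 310.09 million.
Unemployment rate = 8.74 / 185.94 = 4.70%.
Labor force participation rate = 185.94 / 310.09 = 59.96%.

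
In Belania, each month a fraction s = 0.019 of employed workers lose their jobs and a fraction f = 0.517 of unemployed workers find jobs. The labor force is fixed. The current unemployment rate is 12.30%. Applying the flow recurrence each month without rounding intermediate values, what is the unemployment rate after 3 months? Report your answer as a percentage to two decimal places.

Unemployment rate after three months ≈ 4.42%.

With a fixed labor force, u_{t+1} = u_t + s·(1−u_t) − f·u_t = u_t·(1−s−f) + s.
Here 1−s−f = 0.464 and s = 0.019.
u_1 = 0.123000 × 0.464 + 0.019 = 0.076072.
u_2 = 0.076072 × 0.464 + 0.019 = 0.054297.
u_3 = 0.054297 × 0.464 + 0.019 = 0.044194.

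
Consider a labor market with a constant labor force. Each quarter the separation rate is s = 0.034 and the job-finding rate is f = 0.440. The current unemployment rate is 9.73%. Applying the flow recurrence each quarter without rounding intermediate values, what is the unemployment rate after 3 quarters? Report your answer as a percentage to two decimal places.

Unemployment rate after three quarters ≈ 7.55%.

With a fixed labor force, u_{t+1} = u_t + s·(1−u_t) − f·u_t = u_t·(1−s−f) + s.
Here 1−s−f = 0.526 and s = 0.034.
u_1 = 0.097300 × 0.526 + 0.034 = 0.085180.
u_2 = 0.085180 × 0.526 + 0.034 = 0.078805.
u_3 = 0.078805 × 0.526 + 0.034 = 0.075451.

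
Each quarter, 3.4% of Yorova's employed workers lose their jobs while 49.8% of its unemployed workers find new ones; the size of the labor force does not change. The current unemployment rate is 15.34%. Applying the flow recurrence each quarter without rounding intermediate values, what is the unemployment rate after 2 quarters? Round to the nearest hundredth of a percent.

With a fixed labor force, u_{t+1} = u_t + s·(1−u_t) − f·u_t = u_t·(1−s−f) + s.
Here 1−s−f = 0.468 and s = 0.034.
u_1 = 0.153400 × 0.468 + 0.034 = 0.105791.
u_2 = 0.105791 × 0.468 + 0.034 = 0.083510.

Unemployment rate after two quarters ≈ 8.35%.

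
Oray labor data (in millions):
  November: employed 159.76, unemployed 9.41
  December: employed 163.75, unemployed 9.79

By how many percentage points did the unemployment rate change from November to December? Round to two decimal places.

The unemployment rate changed by +0.08 percentage points.

November: labor force = 159.76 + 9.41 = 169.17; u = 9.41/169.17 = 5.56%.
December: labor force = 163.75 + 9.79 = 173.54; u = 9.79/173.54 = 5.64%.
Change = 5.64% − 5.56% = +0.08 pp.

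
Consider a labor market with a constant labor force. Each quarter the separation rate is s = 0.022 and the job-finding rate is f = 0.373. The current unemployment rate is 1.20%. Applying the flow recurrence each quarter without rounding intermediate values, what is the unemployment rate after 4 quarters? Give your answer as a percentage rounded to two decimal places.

Unemployment rate after four quarters ≈ 4.98%.

With a fixed labor force, u_{t+1} = u_t + s·(1−u_t) − f·u_t = u_t·(1−s−f) + s.
Here 1−s−f = 0.605 and s = 0.022.
u_1 = 0.012000 × 0.605 + 0.022 = 0.029260.
u_2 = 0.029260 × 0.605 + 0.022 = 0.039702.
u_3 = 0.039702 × 0.605 + 0.022 = 0.046020.
u_4 = 0.046020 × 0.605 + 0.022 = 0.049842.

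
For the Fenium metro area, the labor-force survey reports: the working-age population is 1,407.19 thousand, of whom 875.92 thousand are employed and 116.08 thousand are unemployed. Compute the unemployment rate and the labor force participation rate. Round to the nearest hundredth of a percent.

Unemployment rate ≈ 11.70%; labor force participation rate ≈ 70.50%.

Labor force = employed + unemployed = 875.92 + 116.08 = 992.00 thousand.
Unemployment rate = 116.08 / 992.00 = 11.70%.
Labor force participation rate = 992.00 / 1,407.19 = 70.50%.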